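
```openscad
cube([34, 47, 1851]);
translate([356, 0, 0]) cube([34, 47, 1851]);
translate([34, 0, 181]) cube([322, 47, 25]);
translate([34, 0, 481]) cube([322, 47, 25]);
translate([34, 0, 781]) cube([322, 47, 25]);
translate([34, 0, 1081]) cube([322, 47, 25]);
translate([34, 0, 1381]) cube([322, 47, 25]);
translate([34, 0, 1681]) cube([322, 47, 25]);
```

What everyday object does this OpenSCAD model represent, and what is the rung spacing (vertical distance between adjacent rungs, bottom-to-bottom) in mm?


A ladder. The rung spacing is 300 mm.

Two tall 34×47 posts with 6 short bars between them — a ladder. Adjacent rungs sit at z = 181 and z = 481, so the spacing is 481 − 181 = 300 mm.


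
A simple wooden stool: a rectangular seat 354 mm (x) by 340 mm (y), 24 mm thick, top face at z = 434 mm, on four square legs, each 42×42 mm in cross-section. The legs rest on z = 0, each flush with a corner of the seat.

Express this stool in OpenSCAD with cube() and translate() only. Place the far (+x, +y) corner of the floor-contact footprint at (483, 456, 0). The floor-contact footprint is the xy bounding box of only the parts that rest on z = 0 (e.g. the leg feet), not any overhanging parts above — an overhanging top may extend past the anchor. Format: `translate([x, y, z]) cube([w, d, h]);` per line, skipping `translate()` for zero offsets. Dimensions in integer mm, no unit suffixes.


translate([129, 116, 410]) cube([354, 340, 24]);
translate([129, 116, 0]) cube([42, 42, 410]);
translate([441, 116, 0]) cube([42, 42, 410]);
translate([129, 414, 0]) cube([42, 42, 410]);
translate([441, 414, 0]) cube([42, 42, 410]);


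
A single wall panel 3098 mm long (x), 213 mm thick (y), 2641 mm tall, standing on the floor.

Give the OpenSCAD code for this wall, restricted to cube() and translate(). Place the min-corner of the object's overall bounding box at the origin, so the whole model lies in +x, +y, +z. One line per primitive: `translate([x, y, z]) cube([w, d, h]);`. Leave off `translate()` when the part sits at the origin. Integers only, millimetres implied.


cube([3098, 213, 2641]);


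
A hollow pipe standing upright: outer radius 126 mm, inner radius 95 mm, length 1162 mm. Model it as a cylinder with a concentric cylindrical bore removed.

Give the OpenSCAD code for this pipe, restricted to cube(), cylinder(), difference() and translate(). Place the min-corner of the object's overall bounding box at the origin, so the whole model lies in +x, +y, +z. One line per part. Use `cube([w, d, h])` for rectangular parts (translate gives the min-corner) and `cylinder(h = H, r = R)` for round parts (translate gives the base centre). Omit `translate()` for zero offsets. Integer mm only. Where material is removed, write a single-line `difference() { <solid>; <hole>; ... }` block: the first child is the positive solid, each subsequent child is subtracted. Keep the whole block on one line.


difference() { translate([126, 126, 0]) cylinder(h = 1162, r = 126); translate([126, 126, 0]) cylinder(h = 1162, r = 95); }


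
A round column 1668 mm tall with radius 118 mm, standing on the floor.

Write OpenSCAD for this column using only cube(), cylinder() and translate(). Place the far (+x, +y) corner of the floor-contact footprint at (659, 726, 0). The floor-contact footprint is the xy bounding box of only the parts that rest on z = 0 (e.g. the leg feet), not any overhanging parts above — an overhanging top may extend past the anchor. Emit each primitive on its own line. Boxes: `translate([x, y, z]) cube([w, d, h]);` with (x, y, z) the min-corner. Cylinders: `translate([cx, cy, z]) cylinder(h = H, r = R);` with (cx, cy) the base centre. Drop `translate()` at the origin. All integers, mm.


translate([541, 608, 0]) cylinder(h = 1668, r = 118);


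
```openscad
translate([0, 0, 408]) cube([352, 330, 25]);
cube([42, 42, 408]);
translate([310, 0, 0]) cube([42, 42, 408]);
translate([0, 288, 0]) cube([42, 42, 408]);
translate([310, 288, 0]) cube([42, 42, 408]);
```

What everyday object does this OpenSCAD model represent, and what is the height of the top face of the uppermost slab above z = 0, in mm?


A stool. The seat height is 433 mm.

A 352×330×25 slab at z = 408 on four corner posts — a stool. The seat top is 408 + 25 = 433 mm.


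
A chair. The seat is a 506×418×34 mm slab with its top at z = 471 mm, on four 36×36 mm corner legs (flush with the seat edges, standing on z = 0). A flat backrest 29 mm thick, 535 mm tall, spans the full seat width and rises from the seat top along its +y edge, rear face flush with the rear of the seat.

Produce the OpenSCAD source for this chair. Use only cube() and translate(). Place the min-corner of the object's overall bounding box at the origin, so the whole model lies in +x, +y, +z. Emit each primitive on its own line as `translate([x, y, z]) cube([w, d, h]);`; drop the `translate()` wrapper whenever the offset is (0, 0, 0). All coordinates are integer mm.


// leg_h = 471 - 34 = 437
translate([0, 0, 437]) cube([506, 418, 34]);
cube([36, 36, 437]);
translate([470, 0, 0]) cube([36, 36, 437]);
translate([0, 382, 0]) cube([36, 36, 437]);
translate([470, 382, 0]) cube([36, 36, 437]);
translate([0, 389, 471]) cube([506, 29, 535]);


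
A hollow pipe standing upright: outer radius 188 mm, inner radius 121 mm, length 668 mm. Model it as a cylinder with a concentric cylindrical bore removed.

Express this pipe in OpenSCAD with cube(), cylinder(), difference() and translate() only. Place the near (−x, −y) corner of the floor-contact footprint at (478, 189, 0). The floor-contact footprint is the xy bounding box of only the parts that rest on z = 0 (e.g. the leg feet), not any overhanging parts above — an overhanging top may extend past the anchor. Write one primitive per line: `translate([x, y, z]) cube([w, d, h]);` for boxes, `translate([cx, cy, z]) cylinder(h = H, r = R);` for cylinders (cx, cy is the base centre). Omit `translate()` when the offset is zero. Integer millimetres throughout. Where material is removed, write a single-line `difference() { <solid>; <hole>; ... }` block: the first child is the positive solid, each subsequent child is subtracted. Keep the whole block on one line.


difference() { translate([666, 377, 0]) cylinder(h = 668, r = 188); translate([666, 377, 0]) cylinder(h = 668, r = 121); }


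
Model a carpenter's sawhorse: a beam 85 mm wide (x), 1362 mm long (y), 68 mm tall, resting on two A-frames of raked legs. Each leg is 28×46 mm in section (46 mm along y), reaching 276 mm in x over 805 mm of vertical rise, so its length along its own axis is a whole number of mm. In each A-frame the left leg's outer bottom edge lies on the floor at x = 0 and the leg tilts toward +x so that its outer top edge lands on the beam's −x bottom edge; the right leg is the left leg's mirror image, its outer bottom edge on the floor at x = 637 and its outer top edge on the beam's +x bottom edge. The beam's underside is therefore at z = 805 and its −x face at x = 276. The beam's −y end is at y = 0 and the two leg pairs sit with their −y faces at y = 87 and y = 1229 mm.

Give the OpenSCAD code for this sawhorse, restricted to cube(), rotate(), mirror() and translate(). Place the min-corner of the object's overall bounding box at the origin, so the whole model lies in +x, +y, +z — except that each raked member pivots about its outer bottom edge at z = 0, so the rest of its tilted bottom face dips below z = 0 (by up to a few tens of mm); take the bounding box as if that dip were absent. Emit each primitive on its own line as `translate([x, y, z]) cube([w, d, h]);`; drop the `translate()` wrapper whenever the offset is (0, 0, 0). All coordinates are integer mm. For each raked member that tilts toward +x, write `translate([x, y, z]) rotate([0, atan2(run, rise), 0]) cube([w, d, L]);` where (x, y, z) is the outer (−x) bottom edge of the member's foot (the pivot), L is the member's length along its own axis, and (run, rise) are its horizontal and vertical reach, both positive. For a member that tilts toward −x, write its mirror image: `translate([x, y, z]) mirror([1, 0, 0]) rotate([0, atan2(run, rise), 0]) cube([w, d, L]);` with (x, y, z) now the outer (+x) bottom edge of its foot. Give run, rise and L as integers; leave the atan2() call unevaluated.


translate([276, 0, 805]) cube([85, 1362, 68]);
translate([0, 87, 0]) rotate([0, atan2(276, 805), 0]) cube([28, 46, 851]);
translate([637, 87, 0]) mirror([1, 0, 0]) rotate([0, atan2(276, 805), 0]) cube([28, 46, 851]);
translate([0, 1229, 0]) rotate([0, atan2(276, 805), 0]) cube([28, 46, 851]);
translate([637, 1229, 0]) mirror([1, 0, 0]) rotate([0, atan2(276, 805), 0]) cube([28, 46, 851]);


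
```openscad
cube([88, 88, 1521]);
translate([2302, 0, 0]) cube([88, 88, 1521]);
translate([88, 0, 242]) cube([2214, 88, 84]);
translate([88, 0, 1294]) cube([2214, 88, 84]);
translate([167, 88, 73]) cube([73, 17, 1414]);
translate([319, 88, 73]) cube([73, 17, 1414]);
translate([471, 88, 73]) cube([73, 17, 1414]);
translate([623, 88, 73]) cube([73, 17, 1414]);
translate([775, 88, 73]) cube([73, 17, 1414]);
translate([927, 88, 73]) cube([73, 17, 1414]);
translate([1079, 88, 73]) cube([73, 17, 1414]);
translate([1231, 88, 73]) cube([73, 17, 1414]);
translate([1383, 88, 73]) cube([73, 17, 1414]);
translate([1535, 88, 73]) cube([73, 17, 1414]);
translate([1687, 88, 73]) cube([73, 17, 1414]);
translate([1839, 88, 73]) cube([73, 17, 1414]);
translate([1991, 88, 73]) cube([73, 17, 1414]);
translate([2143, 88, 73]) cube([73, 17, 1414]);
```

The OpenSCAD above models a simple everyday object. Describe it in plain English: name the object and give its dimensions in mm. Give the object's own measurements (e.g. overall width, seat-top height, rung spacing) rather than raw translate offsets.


A fence section. Two 88×88 mm posts, 1521 mm tall, stand on the floor with a clear span of 2214 mm between their inner faces. Two horizontal rails of 88×84 mm section span the gap between the posts with their undersides at z = 242 mm and z = 1294 mm, flush with the posts' −y face. 14 pickets, each 73 mm wide, 17 mm thick and 1414 mm tall, are fixed to the +y face of the rails with their bottoms at z = 73 mm, spaced across the span with a 79 mm gap after the −x post and between neighbouring pickets, with 86 mm left before the +x post.


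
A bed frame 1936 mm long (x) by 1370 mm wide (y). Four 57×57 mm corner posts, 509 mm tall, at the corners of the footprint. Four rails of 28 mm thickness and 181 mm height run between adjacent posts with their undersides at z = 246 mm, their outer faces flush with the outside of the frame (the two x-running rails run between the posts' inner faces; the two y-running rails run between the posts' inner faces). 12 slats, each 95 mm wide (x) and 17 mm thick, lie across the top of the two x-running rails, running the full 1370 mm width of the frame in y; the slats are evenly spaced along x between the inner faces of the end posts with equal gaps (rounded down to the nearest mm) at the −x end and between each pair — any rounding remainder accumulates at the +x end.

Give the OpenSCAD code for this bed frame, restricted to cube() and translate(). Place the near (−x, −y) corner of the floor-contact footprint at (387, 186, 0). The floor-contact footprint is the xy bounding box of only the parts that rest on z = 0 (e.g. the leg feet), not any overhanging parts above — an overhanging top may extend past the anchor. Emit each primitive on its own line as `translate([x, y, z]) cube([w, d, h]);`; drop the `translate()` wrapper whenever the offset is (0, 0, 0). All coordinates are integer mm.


translate([387, 186, 0]) cube([57, 57, 509]);
translate([387, 1499, 0]) cube([57, 57, 509]);
translate([2266, 186, 0]) cube([57, 57, 509]);
translate([2266, 1499, 0]) cube([57, 57, 509]);
translate([444, 186, 246]) cube([1822, 28, 181]);
translate([444, 1528, 246]) cube([1822, 28, 181]);
translate([387, 243, 246]) cube([28, 1256, 181]);
translate([2295, 243, 246]) cube([28, 1256, 181]);
translate([496, 186, 427]) cube([95, 1370, 17]);
translate([643, 186, 427]) cube([95, 1370, 17]);
translate([790, 186, 427]) cube([95, 1370, 17]);
translate([937, 186, 427]) cube([95, 1370, 17]);
translate([1084, 186, 427]) cube([95, 1370, 17]);
translate([1231, 186, 427]) cube([95, 1370, 17]);
translate([1378, 186, 427]) cube([95, 1370, 17]);
translate([1525, 186, 427]) cube([95, 1370, 17]);
translate([1672, 186, 427]) cube([95, 1370, 17]);
translate([1819, 186, 427]) cube([95, 1370, 17]);
translate([1966, 186, 427]) cube([95, 1370, 17]);
translate([2113, 186, 427]) cube([95, 1370, 17]);


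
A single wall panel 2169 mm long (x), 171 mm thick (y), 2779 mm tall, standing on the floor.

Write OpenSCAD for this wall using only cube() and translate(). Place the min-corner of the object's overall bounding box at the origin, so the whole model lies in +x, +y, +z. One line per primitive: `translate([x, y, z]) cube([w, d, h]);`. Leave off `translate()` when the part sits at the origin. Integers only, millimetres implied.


cube([2169, 171, 2779]);


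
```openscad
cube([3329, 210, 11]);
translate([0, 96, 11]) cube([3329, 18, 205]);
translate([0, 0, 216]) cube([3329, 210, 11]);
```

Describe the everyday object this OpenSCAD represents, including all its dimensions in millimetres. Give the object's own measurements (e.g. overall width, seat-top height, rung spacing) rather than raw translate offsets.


An I-beam lying along x, 3329 mm long. Overall section height 227 mm. Two flanges 210 mm wide (y) and 11 mm thick, one on the floor and one at the top; a web 18 mm thick runs between them, centred on the flange width.


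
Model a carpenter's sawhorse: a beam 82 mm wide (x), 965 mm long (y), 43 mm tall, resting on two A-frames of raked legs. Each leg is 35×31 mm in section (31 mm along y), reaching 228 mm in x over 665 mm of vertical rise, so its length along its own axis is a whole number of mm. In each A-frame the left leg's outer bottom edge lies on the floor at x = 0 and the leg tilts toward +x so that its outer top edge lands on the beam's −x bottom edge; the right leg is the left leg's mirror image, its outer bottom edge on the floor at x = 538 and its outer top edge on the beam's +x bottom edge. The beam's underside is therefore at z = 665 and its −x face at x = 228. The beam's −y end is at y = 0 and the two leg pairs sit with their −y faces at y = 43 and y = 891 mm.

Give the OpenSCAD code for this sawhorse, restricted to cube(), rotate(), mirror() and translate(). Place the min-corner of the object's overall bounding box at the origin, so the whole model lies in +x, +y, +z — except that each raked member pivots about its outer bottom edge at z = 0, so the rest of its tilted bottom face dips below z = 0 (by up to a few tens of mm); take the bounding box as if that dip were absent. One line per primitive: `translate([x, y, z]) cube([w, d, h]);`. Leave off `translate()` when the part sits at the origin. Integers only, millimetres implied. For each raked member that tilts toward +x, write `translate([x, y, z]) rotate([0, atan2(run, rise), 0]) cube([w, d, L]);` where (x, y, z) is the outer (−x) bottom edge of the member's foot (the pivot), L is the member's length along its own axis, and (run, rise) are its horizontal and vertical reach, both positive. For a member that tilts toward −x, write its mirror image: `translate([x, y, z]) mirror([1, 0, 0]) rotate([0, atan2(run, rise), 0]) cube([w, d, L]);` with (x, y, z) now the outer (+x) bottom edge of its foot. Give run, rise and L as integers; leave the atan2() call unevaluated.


// leg length = √(228² + 665²) = 703
// right-leg outer foot x = 2·228 + 82 = 538
// beam min-corner = (228, 0, 665)
translate([228, 0, 665]) cube([82, 965, 43]);
translate([0, 43, 0]) rotate([0, atan2(228, 665), 0]) cube([35, 31, 703]);
translate([538, 43, 0]) mirror([1, 0, 0]) rotate([0, atan2(228, 665), 0]) cube([35, 31, 703]);
translate([0, 891, 0]) rotate([0, atan2(228, 665), 0]) cube([35, 31, 703]);
translate([538, 891, 0]) mirror([1, 0, 0]) rotate([0, atan2(228, 665), 0]) cube([35, 31, 703]);


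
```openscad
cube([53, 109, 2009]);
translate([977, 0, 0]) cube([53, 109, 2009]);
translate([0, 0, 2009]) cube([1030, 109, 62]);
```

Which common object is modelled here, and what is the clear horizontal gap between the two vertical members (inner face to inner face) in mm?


A door frame. The clear opening width is 924 mm.

Two 2009 mm tall posts with a header on top — a door frame. The left jamb is 53 mm wide at x = 0; the right jamb starts at x = 977. The clear opening is 977 − 53 = 924 mm.


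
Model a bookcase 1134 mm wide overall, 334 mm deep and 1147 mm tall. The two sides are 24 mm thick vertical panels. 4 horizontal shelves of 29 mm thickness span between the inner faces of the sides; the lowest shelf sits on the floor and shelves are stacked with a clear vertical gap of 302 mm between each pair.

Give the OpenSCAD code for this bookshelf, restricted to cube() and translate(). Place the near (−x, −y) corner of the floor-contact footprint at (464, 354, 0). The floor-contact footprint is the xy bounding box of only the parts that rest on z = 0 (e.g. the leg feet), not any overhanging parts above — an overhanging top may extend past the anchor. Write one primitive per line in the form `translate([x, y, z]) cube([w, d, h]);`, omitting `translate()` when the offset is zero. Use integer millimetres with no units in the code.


translate([464, 354, 0]) cube([24, 334, 1147]);
translate([1574, 354, 0]) cube([24, 334, 1147]);
translate([488, 354, 0]) cube([1086, 334, 29]);
translate([488, 354, 331]) cube([1086, 334, 29]);
translate([488, 354, 662]) cube([1086, 334, 29]);
translate([488, 354, 993]) cube([1086, 334, 29]);


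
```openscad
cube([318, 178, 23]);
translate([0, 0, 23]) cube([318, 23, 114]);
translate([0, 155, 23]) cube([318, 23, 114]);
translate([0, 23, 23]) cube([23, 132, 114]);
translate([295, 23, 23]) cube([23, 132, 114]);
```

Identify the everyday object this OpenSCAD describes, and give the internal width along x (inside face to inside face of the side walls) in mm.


An open box. The internal width is 272 mm.

A 318×178 base slab with four walls standing on it — an open box. The base is 318 mm wide and the walls are 23 mm thick, so the internal width is 318 − 2 × 23 = 272 mm.


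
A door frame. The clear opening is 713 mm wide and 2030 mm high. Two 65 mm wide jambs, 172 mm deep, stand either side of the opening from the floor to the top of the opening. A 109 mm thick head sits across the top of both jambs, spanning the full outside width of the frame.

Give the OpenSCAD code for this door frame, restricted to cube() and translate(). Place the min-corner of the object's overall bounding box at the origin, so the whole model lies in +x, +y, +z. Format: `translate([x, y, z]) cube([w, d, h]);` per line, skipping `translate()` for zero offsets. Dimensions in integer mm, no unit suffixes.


cube([65, 172, 2030]);
translate([778, 0, 0]) cube([65, 172, 2030]);
translate([0, 0, 2030]) cube([843, 172, 109]);


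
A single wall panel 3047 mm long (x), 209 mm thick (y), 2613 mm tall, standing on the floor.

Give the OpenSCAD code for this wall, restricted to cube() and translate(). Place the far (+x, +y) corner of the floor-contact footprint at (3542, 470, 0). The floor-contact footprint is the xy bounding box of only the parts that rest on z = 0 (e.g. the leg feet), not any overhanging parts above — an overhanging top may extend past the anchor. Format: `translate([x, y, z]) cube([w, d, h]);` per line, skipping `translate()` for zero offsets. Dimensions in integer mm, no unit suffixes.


translate([495, 261, 0]) cube([3047, 209, 2613]);


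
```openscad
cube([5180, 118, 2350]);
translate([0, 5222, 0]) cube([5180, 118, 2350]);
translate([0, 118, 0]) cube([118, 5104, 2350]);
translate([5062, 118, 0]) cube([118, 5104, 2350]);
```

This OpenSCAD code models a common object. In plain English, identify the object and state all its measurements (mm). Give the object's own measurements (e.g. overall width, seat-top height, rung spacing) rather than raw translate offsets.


The wall frame of a small rectangular building: four walls, each 2350 mm tall and 118 mm thick, enclosing a footprint 5180 mm (x) by 5340 mm (y) outside-to-outside, with no floor or roof. The front and back walls (the −y and +y sides) span the full width; the two side walls fit between them.


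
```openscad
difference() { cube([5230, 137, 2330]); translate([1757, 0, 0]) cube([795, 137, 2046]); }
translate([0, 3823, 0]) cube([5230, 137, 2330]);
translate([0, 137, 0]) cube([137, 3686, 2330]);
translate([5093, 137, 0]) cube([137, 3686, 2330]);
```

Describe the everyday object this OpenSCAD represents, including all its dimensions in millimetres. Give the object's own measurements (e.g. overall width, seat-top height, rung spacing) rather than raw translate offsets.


A single room: four walls, each 2330 mm tall and 137 mm thick, enclosing an outside footprint 5230×3960 mm (x × y), no floor or roof. The front and back walls (−y and +y sides) run the full x-width; the side walls fit between their inner faces. A door opening 795 mm wide and 2046 mm tall is cut through the front wall from the floor up, its −x edge 1757 mm from the wall's −x end.


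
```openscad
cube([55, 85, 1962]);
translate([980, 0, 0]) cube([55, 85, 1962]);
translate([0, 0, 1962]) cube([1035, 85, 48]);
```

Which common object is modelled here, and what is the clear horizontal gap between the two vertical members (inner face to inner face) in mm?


A door frame. The clear opening width is 925 mm.

Two 1962 mm tall posts with a header on top — a door frame. The left jamb is 55 mm wide at x = 0; the right jamb starts at x = 980. The clear opening is 980 − 55 = 925 mm.


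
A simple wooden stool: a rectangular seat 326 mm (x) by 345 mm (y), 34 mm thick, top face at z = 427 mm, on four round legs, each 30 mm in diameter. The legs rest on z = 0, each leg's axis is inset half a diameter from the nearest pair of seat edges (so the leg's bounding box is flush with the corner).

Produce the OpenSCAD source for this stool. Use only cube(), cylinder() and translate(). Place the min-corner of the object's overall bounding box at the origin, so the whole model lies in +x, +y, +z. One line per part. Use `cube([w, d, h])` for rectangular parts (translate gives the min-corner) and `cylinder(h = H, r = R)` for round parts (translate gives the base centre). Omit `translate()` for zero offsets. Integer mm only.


translate([0, 0, 393]) cube([326, 345, 34]);
translate([15, 15, 0]) cylinder(h = 393, r = 15);
translate([311, 15, 0]) cylinder(h = 393, r = 15);
translate([15, 330, 0]) cylinder(h = 393, r = 15);
translate([311, 330, 0]) cylinder(h = 393, r = 15);


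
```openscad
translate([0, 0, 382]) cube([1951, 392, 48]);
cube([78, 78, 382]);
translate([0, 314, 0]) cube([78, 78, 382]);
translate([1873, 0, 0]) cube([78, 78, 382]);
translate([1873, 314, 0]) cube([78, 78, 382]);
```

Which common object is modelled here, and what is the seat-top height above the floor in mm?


A bench. The seat-top height is 430 mm.

A long slab on four corner posts — a bench. The slab sits at z = 382 with thickness 48, so the top is 382 + 48 = 430 mm.


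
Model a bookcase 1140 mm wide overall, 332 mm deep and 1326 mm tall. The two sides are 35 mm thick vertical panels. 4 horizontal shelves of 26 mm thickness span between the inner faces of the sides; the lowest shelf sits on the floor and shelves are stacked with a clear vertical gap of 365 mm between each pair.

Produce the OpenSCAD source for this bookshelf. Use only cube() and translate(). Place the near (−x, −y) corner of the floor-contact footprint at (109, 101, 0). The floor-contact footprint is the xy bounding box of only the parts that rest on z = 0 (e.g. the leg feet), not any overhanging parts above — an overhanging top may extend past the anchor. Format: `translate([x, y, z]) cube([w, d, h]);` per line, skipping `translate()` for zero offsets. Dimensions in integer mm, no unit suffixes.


translate([109, 101, 0]) cube([35, 332, 1326]);
translate([1214, 101, 0]) cube([35, 332, 1326]);
translate([144, 101, 0]) cube([1070, 332, 26]);
translate([144, 101, 391]) cube([1070, 332, 26]);
translate([144, 101, 782]) cube([1070, 332, 26]);
translate([144, 101, 1173]) cube([1070, 332, 26]);


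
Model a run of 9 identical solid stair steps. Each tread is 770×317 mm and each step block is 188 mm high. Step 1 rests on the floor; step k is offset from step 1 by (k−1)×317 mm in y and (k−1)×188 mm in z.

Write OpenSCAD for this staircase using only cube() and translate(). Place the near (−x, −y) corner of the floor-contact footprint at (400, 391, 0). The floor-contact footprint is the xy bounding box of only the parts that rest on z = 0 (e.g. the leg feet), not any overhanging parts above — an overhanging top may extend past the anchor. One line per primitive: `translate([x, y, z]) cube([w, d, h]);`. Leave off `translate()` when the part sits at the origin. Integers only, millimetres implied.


translate([400, 391, 0]) cube([770, 317, 188]);
translate([400, 708, 188]) cube([770, 317, 188]);
translate([400, 1025, 376]) cube([770, 317, 188]);
translate([400, 1342, 564]) cube([770, 317, 188]);
translate([400, 1659, 752]) cube([770, 317, 188]);
translate([400, 1976, 940]) cube([770, 317, 188]);
translate([400, 2293, 1128]) cube([770, 317, 188]);
translate([400, 2610, 1316]) cube([770, 317, 188]);
translate([400, 2927, 1504]) cube([770, 317, 188]);


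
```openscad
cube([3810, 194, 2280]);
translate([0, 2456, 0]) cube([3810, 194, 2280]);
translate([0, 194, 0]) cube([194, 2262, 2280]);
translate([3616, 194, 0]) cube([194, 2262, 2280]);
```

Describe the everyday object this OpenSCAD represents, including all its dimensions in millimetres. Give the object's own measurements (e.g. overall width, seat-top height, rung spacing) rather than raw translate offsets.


The wall frame of a small rectangular building: four walls, each 2280 mm tall and 194 mm thick, enclosing a footprint 3810 mm (x) by 2650 mm (y) outside-to-outside, with no floor or roof. The front and back walls (the −y and +y sides) span the full width; the two side walls fit between them.


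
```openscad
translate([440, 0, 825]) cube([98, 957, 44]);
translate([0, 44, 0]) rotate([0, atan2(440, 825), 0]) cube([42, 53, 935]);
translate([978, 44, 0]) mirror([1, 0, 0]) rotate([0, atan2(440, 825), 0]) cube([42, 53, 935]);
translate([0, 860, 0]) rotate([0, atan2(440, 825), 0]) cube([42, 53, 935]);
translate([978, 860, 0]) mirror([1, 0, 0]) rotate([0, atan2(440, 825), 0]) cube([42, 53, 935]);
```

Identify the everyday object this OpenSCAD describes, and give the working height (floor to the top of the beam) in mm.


A sawhorse. The overall height is 869 mm.

A beam across two mirrored pairs of raked legs — a sawhorse. The beam's underside is at z = 825 (matching the legs' vertical rise in atan2(440, 825)) and the beam is 44 mm tall, so its top is at 825 + 44 = 869 mm. The raked legs top out at the beam's underside, so that is the highest point.


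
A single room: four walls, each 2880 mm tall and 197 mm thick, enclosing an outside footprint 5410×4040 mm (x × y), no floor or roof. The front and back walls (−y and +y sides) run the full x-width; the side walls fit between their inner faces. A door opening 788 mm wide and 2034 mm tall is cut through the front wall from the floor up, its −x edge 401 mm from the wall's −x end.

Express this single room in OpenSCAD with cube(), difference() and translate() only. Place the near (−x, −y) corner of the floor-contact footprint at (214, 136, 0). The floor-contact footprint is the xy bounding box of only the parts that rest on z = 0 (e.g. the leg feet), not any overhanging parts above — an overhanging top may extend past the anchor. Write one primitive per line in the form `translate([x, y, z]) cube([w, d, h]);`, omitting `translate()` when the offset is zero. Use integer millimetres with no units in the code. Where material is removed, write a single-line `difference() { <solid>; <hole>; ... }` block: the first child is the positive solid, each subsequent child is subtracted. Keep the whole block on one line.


difference() { translate([214, 136, 0]) cube([5410, 197, 2880]); translate([615, 136, 0]) cube([788, 197, 2034]); }
translate([214, 3979, 0]) cube([5410, 197, 2880]);
translate([214, 333, 0]) cube([197, 3646, 2880]);
translate([5427, 333, 0]) cube([197, 3646, 2880]);


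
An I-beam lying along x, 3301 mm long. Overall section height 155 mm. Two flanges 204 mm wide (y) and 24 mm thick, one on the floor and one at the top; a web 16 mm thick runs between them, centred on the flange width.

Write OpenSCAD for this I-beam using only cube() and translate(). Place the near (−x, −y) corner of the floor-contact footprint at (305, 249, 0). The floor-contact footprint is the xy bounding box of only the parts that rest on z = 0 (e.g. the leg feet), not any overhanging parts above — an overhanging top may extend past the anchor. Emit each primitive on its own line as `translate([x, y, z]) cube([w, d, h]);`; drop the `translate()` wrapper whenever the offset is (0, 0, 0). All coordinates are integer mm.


translate([305, 249, 0]) cube([3301, 204, 24]);
translate([305, 343, 24]) cube([3301, 16, 107]);
translate([305, 249, 131]) cube([3301, 204, 24]);


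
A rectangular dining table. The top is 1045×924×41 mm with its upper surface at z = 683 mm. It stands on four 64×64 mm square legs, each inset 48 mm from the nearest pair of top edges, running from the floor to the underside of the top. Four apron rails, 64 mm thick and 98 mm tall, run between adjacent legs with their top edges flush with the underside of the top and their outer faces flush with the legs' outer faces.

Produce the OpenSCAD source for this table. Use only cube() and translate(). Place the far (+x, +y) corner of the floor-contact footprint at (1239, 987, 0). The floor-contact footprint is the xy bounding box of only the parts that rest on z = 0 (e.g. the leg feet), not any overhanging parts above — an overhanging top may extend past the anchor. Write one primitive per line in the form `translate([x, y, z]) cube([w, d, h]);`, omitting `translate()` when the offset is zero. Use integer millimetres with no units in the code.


translate([242, 111, 642]) cube([1045, 924, 41]);
translate([290, 159, 0]) cube([64, 64, 642]);
translate([1175, 159, 0]) cube([64, 64, 642]);
translate([290, 923, 0]) cube([64, 64, 642]);
translate([1175, 923, 0]) cube([64, 64, 642]);
translate([354, 159, 544]) cube([821, 64, 98]);
translate([354, 923, 544]) cube([821, 64, 98]);
translate([290, 223, 544]) cube([64, 700, 98]);
translate([1175, 223, 544]) cube([64, 700, 98]);


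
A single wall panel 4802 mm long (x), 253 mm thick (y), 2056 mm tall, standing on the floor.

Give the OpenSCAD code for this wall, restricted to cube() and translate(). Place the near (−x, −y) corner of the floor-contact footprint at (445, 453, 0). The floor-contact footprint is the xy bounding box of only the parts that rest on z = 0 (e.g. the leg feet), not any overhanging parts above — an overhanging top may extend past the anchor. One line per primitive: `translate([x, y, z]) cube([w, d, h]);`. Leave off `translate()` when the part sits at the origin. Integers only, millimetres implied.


translate([445, 453, 0]) cube([4802, 253, 2056]);


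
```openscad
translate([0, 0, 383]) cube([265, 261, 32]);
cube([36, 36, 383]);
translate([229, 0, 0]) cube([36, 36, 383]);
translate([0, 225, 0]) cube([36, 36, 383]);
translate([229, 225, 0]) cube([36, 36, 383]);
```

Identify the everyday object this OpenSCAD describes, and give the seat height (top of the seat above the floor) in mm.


A stool. The seat height is 415 mm.

A 265×261×32 slab at z = 383 on four corner posts — a stool. The seat top is 383 + 32 = 415 mm.


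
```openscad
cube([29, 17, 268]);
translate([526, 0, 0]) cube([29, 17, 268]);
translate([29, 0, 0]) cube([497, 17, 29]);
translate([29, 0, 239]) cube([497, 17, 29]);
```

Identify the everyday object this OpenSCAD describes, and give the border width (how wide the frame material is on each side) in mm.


A picture frame. The border width is 29 mm.

Four thin pieces enclosing a rectangular opening — a picture frame. The two full-height stiles are 268 mm tall; the top rail sits at z = 239 and is 29 mm tall, so the border above the opening is 268 − 239 = 29 mm, matching the stile x-width.


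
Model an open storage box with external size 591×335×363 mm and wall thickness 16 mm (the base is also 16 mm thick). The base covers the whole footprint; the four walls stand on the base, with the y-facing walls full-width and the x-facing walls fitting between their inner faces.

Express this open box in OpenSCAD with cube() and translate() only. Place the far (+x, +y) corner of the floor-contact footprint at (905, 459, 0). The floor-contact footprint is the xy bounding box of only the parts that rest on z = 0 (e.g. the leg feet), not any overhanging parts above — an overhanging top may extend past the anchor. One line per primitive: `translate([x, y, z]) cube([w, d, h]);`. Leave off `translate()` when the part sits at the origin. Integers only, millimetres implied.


translate([314, 124, 0]) cube([591, 335, 16]);
translate([314, 124, 16]) cube([591, 16, 347]);
translate([314, 443, 16]) cube([591, 16, 347]);
translate([314, 140, 16]) cube([16, 303, 347]);
translate([889, 140, 16]) cube([16, 303, 347]);


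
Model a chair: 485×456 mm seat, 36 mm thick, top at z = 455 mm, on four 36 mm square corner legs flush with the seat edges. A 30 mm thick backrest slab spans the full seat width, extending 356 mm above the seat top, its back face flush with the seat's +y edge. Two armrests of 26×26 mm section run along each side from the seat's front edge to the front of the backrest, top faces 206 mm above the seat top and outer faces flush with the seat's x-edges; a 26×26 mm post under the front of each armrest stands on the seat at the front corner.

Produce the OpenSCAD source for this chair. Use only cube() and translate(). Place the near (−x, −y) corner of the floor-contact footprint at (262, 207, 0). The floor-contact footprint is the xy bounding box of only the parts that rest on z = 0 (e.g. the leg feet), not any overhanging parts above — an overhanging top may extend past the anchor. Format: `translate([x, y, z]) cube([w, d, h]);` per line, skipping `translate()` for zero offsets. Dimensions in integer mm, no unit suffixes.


translate([262, 207, 419]) cube([485, 456, 36]);
translate([262, 207, 0]) cube([36, 36, 419]);
translate([711, 207, 0]) cube([36, 36, 419]);
translate([262, 627, 0]) cube([36, 36, 419]);
translate([711, 627, 0]) cube([36, 36, 419]);
translate([262, 633, 455]) cube([485, 30, 356]);
translate([262, 207, 635]) cube([26, 426, 26]);
translate([721, 207, 635]) cube([26, 426, 26]);
translate([262, 207, 455]) cube([26, 26, 180]);
translate([721, 207, 455]) cube([26, 26, 180]);


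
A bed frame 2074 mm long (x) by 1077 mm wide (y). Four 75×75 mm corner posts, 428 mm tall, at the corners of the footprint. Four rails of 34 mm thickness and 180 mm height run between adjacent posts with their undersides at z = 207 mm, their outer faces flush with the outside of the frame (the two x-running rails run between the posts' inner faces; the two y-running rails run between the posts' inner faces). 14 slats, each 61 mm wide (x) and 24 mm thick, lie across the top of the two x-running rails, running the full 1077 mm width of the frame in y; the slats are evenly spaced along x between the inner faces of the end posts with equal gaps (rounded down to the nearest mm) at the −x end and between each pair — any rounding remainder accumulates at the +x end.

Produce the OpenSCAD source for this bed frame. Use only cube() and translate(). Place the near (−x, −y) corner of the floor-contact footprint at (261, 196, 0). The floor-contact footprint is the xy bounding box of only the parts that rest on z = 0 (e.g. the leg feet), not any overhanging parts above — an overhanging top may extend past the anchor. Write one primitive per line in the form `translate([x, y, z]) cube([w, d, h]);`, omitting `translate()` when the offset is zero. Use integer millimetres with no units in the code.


translate([261, 196, 0]) cube([75, 75, 428]);
translate([261, 1198, 0]) cube([75, 75, 428]);
translate([2260, 196, 0]) cube([75, 75, 428]);
translate([2260, 1198, 0]) cube([75, 75, 428]);
translate([336, 196, 207]) cube([1924, 34, 180]);
translate([336, 1239, 207]) cube([1924, 34, 180]);
translate([261, 271, 207]) cube([34, 927, 180]);
translate([2301, 271, 207]) cube([34, 927, 180]);
translate([407, 196, 387]) cube([61, 1077, 24]);
translate([539, 196, 387]) cube([61, 1077, 24]);
translate([671, 196, 387]) cube([61, 1077, 24]);
translate([803, 196, 387]) cube([61, 1077, 24]);
translate([935, 196, 387]) cube([61, 1077, 24]);
translate([1067, 196, 387]) cube([61, 1077, 24]);
translate([1199, 196, 387]) cube([61, 1077, 24]);
translate([1331, 196, 387]) cube([61, 1077, 24]);
translate([1463, 196, 387]) cube([61, 1077, 24]);
translate([1595, 196, 387]) cube([61, 1077, 24]);
translate([1727, 196, 387]) cube([61, 1077, 24]);
translate([1859, 196, 387]) cube([61, 1077, 24]);
translate([1991, 196, 387]) cube([61, 1077, 24]);
translate([2123, 196, 387]) cube([61, 1077, 24]);


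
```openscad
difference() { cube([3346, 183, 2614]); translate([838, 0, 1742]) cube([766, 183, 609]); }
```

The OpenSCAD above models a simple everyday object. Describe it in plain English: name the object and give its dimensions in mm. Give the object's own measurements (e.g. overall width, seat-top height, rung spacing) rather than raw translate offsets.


A wall 3346 mm long (x), 183 mm thick (y), 2614 mm tall, with a rectangular window opening cut through it. The opening is 766 mm wide and 609 mm tall; its sill is at z = 1742 mm and its near (−x) edge is 838 mm from the wall's −x end. The opening passes through the full wall thickness.


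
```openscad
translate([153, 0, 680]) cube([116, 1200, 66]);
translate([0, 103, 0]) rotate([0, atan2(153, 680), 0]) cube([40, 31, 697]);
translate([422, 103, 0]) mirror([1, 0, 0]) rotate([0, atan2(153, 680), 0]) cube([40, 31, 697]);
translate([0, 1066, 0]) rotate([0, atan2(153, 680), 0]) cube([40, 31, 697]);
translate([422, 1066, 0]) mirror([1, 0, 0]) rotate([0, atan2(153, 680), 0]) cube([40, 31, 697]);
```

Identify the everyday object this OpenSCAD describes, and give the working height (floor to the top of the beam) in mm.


A sawhorse. The overall height is 746 mm.

A beam across two mirrored pairs of raked legs — a sawhorse. The beam's underside is at z = 680 (matching the legs' vertical rise in atan2(153, 680)) and the beam is 66 mm tall, so its top is at 680 + 66 = 746 mm. The raked legs top out at the beam's underside, so that is the highest point.


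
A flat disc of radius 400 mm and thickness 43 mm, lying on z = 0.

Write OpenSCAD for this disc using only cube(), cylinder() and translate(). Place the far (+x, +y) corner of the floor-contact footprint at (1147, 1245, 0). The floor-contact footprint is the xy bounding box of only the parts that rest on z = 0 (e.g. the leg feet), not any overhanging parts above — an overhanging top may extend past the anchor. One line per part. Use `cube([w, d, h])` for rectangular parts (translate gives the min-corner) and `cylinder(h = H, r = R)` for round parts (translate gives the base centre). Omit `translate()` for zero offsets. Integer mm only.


translate([747, 845, 0]) cylinder(h = 43, r = 400);


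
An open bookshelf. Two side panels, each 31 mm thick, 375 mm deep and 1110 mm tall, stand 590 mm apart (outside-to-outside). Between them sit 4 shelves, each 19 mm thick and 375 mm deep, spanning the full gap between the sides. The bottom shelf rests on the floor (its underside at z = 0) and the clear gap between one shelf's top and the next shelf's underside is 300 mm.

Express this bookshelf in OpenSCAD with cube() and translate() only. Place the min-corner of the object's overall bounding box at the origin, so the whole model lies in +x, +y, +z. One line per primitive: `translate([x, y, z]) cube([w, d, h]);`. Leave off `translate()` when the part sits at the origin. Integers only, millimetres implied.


cube([31, 375, 1110]);
translate([559, 0, 0]) cube([31, 375, 1110]);
translate([31, 0, 0]) cube([528, 375, 19]);
translate([31, 0, 319]) cube([528, 375, 19]);
translate([31, 0, 638]) cube([528, 375, 19]);
translate([31, 0, 957]) cube([528, 375, 19]);
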